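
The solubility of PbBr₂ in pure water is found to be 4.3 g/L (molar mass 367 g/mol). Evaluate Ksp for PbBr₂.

Ksp = 6.4×10⁻⁶

Convert to molarity: s = 4.3 / 367 = 1.172×10⁻² mol/L
PbBr₂(s) ⇌ Pb²⁺(aq) + 2 Br⁻(aq)
For each mole of PbBr₂ that dissolves per liter, [Pb²⁺] = s and [Br⁻] = 2s; let s denote this solubility.
Ksp = [Pb²⁺][Br⁻]^2 = s · (2s)^2 = 4s^3
Ksp = 4 × (1.172×10⁻²)^3 = 6.4×10⁻⁶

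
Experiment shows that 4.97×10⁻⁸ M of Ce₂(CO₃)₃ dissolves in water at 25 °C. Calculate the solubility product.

Ce₂(CO₃)₃(s) ⇌ 2 Ce³⁺(aq) + 3 CO₃²⁻(aq)
If s mol/L of Ce₂(CO₃)₃ dissolves, [Ce³⁺] = 2s and [CO₃²⁻] = 3s.
Ksp = [Ce³⁺]^2[CO₃²⁻]^3 = (2s)^2 · (3s)^3 = 108s^5
Ksp = 108 × (4.97×10⁻⁸)^5 = 3.27×10⁻³⁵

Ksp = 3.27×10⁻³⁵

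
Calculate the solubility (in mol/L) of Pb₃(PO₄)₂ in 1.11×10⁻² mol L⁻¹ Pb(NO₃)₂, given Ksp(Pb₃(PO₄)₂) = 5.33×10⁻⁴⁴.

Pb₃(PO₄)₂(s) ⇌ 3 Pb²⁺(aq) + 2 PO₄³⁻(aq)
Pb²⁺ is already present at 1.11×10⁻² mol L⁻¹. If s mol/L of Pb₃(PO₄)₂ dissolves, [PO₄³⁻] = 2s while [Pb²⁺] ≈ 1.11×10⁻² mol L⁻¹.
Ksp = [Pb²⁺]^3[PO₄³⁻]^2 = (1.11×10⁻²)^3(2s)^2
(2s)^2 = 5.33×10⁻⁴⁴ / (1.11×10⁻²)^3 = 3.90×10⁻³⁸
s = 9.87×10⁻²⁰ mol L⁻¹

9.87×10⁻²⁰ M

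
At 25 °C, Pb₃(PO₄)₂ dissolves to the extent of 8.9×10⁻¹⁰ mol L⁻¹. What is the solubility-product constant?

Pb₃(PO₄)₂(s) ⇌ 3 Pb²⁺(aq) + 2 PO₄³⁻(aq)
Let s be the molar solubility. Then [Pb²⁺] = 3s and [PO₄³⁻] = 2s.
Ksp = [Pb²⁺]^3[PO₄³⁻]^2 = (3s)^3 · (2s)^2 = 108s^5
Ksp = 108 × (8.9×10⁻¹⁰)^5 = 6.0×10⁻⁴⁴

Ksp = 6.0×10⁻⁴⁴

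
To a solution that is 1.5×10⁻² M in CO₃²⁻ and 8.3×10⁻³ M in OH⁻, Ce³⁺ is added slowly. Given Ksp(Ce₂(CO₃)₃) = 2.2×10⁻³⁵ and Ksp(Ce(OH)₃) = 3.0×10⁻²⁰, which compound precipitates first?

Precipitation of each salt begins when its ion product equals Ksp.
For Ce₂(CO₃)₃: [Ce³⁺] = (Ksp/[CO₃²⁻]^3)^(1/2) = 2.6×10⁻¹⁵ M
For Ce(OH)₃: [Ce³⁺] = (Ksp/[OH⁻]^3) = 5.2×10⁻¹⁴ M
Since Ce₂(CO₃)₃ needs less Ce³⁺ to reach saturation, it precipitates first.

Ce₂(CO₃)₃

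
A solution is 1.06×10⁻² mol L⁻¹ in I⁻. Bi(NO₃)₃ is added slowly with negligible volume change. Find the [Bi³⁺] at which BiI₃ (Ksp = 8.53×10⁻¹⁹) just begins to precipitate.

7.16×10⁻¹³ M

Precipitation of each salt begins when its ion product equals Ksp.
BiI₃(s) ⇌ Bi³⁺(aq) + 3 I⁻(aq)
Ksp = [Bi³⁺][I⁻]^3 = [Bi³⁺](1.06×10⁻²)^3
[Bi³⁺] = 8.53×10⁻¹⁹ / (1.06×10⁻²)^3 = 7.16×10⁻¹³
[Bi³⁺] = 7.16×10⁻¹³ mol L⁻¹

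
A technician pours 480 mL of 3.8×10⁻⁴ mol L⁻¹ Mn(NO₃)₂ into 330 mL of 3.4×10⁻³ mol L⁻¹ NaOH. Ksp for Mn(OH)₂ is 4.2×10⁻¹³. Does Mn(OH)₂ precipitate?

The combined volume is 810 mL.
[Mn²⁺] = (3.8×10⁻⁴)(480)/810 = 2.3×10⁻⁴ mol L⁻¹
[OH⁻] = (3.4×10⁻³)(330)/810 = 1.4×10⁻³ mol L⁻¹
Q = [Mn²⁺][OH⁻]^2 = 4.3×10⁻¹⁰
Q = 4.3×10⁻¹⁰ > Ksp = 4.2×10⁻¹³, so the solution is supersaturated and Mn(OH)₂ precipitates.

Yes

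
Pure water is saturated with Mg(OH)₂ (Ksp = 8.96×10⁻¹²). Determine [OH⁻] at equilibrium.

2.62×10⁻⁴ M

Mg(OH)₂(s) ⇌ Mg²⁺(aq) + 2 OH⁻(aq)
With molar solubility s: [Mg²⁺] = s, [OH⁻] = 2s.
Ksp = [Mg²⁺][OH⁻]^2 = s · (2s)^2 = 4s^3 = 8.96×10⁻¹²
s = 1.31×10⁻⁴ M
[OH⁻] = 2s = 2.62×10⁻⁴ M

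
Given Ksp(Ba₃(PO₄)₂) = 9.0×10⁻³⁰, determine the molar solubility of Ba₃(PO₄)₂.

Ba₃(PO₄)₂(s) ⇌ 3 Ba²⁺(aq) + 2 PO₄³⁻(aq)
Let s be the molar solubility. Then [Ba²⁺] = 3s and [PO₄³⁻] = 2s.
Ksp = [Ba²⁺]^3[PO₄³⁻]^2 = (3s)^3 · (2s)^2 = 108s^5
108s^5 = 9.0×10⁻³⁰  ⇒  s^5 = 8.3×10⁻³²
s = 6.1×10⁻⁷ M

6.1×10⁻⁷ M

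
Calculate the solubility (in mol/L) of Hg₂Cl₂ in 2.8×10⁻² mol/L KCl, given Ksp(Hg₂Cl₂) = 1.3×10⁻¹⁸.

1.7×10⁻¹⁵ M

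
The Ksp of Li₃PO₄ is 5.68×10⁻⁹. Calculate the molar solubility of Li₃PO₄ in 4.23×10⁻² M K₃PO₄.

1.71×10⁻³ M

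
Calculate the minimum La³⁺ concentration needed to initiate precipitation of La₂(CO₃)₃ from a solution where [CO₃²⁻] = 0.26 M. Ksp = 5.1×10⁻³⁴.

1.7×10⁻¹⁶ M

Precipitation of each salt begins when its ion product equals Ksp.
La₂(CO₃)₃(s) ⇌ 2 La³⁺(aq) + 3 CO₃²⁻(aq)
Ksp = [La³⁺]^2[CO₃²⁻]^3 = [La³⁺]^2(0.26)^3
[La³⁺]^2 = 5.1×10⁻³⁴ / (0.26)^3 = 2.9×10⁻³²
[La³⁺] = 1.7×10⁻¹⁶ M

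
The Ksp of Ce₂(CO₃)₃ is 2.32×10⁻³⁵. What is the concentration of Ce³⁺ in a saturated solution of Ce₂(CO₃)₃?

Ce₂(CO₃)₃(s) ⇌ 2 Ce³⁺(aq) + 3 CO₃²⁻(aq)
If s mol/L of Ce₂(CO₃)₃ dissolves, [Ce³⁺] = 2s and [CO₃²⁻] = 3s.
Ksp = [Ce³⁺]^2[CO₃²⁻]^3 = (2s)^2 · (3s)^3 = 108s^5 = 2.32×10⁻³⁵
s = 4.64×10⁻⁸ mol/L
[Ce³⁺] = 2s = 9.28×10⁻⁸ mol/L

9.28×10⁻⁸ M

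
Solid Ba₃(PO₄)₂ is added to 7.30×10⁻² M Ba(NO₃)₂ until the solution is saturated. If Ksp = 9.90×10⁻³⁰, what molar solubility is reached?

7.98×10⁻¹⁴ M

Ba₃(PO₄)₂(s) ⇌ 3 Ba²⁺(aq) + 2 PO₄³⁻(aq)
Let s be the solubility of Ba₃(PO₄)₂ here. The common ion gives [Ba²⁺] ≈ 7.30×10⁻² M, and [PO₄³⁻] = 2s.
Ksp = [Ba²⁺]^3[PO₄³⁻]^2 = (7.30×10⁻²)^3(2s)^2
(2s)^2 = 9.90×10⁻³⁰ / (7.30×10⁻²)^3 = 2.54×10⁻²⁶
s = 7.98×10⁻¹⁴ M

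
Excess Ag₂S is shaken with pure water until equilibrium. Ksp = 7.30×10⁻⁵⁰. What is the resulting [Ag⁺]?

5.27×10⁻¹⁷ M

Ag₂S(s) ⇌ 2 Ag⁺(aq) + S²⁻(aq)
Call the molar solubility s, so that [Ag⁺] = 2s and [S²⁻] = s.
Ksp = [Ag⁺]^2[S²⁻] = (2s)^2 · s = 4s^3 = 7.30×10⁻⁵⁰
s = 2.63×10⁻¹⁷ mol L⁻¹
[Ag⁺] = 2s = 5.27×10⁻¹⁷ mol L⁻¹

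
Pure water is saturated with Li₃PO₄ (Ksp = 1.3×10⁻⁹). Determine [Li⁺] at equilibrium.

Li₃PO₄(s) ⇌ 3 Li⁺(aq) + PO₄³⁻(aq)
If s mol/L of Li₃PO₄ dissolves, [Li⁺] = 3s and [PO₄³⁻] = s.
Ksp = [Li⁺]^3[PO₄³⁻] = (3s)^3 · s = 27s^4 = 1.3×10⁻⁹
s = 2.6×10⁻³ mol L⁻¹
[Li⁺] = 3s = 7.9×10⁻³ mol L⁻¹

7.9×10⁻³ M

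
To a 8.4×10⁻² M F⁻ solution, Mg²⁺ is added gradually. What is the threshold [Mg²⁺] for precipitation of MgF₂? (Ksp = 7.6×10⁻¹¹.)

1.1×10⁻⁸ M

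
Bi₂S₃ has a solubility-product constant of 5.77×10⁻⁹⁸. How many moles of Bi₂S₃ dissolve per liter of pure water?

Bi₂S₃(s) ⇌ 2 Bi³⁺(aq) + 3 S²⁻(aq)
If s mol/L of Bi₂S₃ dissolves, [Bi³⁺] = 2s and [S²⁻] = 3s.
Ksp = [Bi³⁺]^2[S²⁻]^3 = (2s)^2 · (3s)^3 = 108s^5
108s^5 = 5.77×10⁻⁹⁸  ⇒  s^5 = 5.34×10⁻¹⁰⁰
s = 1.40×10⁻²⁰ mol L⁻¹

1.40×10⁻²⁰ M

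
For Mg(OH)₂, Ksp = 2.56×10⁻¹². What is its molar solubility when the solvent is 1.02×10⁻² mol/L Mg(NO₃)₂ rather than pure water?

7.92×10⁻⁶ M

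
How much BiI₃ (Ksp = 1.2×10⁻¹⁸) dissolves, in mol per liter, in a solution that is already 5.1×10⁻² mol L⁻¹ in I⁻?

9.0×10⁻¹⁵ M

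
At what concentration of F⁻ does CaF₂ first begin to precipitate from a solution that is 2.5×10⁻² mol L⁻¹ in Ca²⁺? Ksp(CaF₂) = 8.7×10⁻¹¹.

Precipitation of each salt begins when its ion product equals Ksp.
CaF₂(s) ⇌ Ca²⁺(aq) + 2 F⁻(aq)
Ksp = [Ca²⁺][F⁻]^2 = [F⁻]^2(2.5×10⁻²)
[F⁻]^2 = 8.7×10⁻¹¹ / (2.5×10⁻²) = 3.5×10⁻⁹
[F⁻] = 5.9×10⁻⁵ mol L⁻¹

5.9×10⁻⁵ M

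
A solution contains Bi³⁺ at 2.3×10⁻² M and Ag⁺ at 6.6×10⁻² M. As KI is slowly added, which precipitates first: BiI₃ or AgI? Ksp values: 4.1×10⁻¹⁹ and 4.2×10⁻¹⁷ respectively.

Precipitation begins when Q = Ksp.
For BiI₃: [I⁻] = (Ksp/[Bi³⁺])^(1/3) = 2.6×10⁻⁶ M
For AgI: [I⁻] = (Ksp/[Ag⁺]) = 6.4×10⁻¹⁶ M
AgI requires the lower [I⁻], so it precipitates first.

AgI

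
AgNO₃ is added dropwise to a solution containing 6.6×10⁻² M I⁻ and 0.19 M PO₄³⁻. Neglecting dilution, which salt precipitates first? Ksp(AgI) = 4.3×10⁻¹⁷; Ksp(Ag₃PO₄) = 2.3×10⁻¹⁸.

Precipitation of each salt begins when its ion product equals Ksp.
For AgI: [Ag⁺] = (Ksp/[I⁻]) = 6.5×10⁻¹⁶ M
For Ag₃PO₄: [Ag⁺] = (Ksp/[PO₄³⁻])^(1/3) = 2.3×10⁻⁶ M
AgI requires the lower [Ag⁺], so it precipitates first.

AgI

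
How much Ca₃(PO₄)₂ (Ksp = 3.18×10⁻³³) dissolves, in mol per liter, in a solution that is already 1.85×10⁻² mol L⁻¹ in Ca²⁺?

Ca₃(PO₄)₂(s) ⇌ 3 Ca²⁺(aq) + 2 PO₄³⁻(aq)
With Ca²⁺ already at 1.85×10⁻² mol L⁻¹ and s small, take [Ca²⁺] ≈ 1.85×10⁻² mol L⁻¹ and [PO₄³⁻] = 2s.
Ksp = [Ca²⁺]^3[PO₄³⁻]^2 = (1.85×10⁻²)^3(2s)^2
(2s)^2 = 3.18×10⁻³³ / (1.85×10⁻²)^3 = 5.02×10⁻²⁸
s = 1.12×10⁻¹⁴ mol L⁻¹

1.12×10⁻¹⁴ M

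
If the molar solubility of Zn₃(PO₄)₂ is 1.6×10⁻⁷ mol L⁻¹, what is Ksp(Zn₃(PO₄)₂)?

Zn₃(PO₄)₂(s) ⇌ 3 Zn²⁺(aq) + 2 PO₄³⁻(aq)
Let s be the molar solubility. Then [Zn²⁺] = 3s and [PO₄³⁻] = 2s.
Ksp = [Zn²⁺]^3[PO₄³⁻]^2 = (3s)^3 · (2s)^2 = 108s^5
Ksp = 108 × (1.6×10⁻⁷)^5 = 1.1×10⁻³²

Ksp = 1.1×10⁻³²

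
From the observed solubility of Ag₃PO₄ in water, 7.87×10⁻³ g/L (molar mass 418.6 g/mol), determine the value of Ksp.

Molar solubility s = (7.87×10⁻³ g/L) / (418.6 g/mol) = 1.8801×10⁻⁵ mol/L
Ag₃PO₄(s) ⇌ 3 Ag⁺(aq) + PO₄³⁻(aq)
Call the molar solubility s, so that [Ag⁺] = 3s and [PO₄³⁻] = s.
Ksp = [Ag⁺]^3[PO₄³⁻] = (3s)^3 · s = 27s^4
Ksp = 27 × (1.8801×10⁻⁵)^4 = 3.37×10⁻¹⁸

Ksp = 3.37×10⁻¹⁸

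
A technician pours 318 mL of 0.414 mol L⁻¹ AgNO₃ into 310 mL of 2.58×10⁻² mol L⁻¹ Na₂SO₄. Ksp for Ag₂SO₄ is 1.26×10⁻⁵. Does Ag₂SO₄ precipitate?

Yes

The combined volume is 628 mL.
[Ag⁺] = (0.414)(318)/628 = 0.210 mol L⁻¹
[SO₄²⁻] = (2.58×10⁻²)(310)/628 = 1.27×10⁻² mol L⁻¹
Q = [Ag⁺]^2[SO₄²⁻] = 5.60×10⁻⁴
Since Q (5.60×10⁻⁴) exceeds Ksp (1.26×10⁻⁵), Ag₂SO₄ will precipitate.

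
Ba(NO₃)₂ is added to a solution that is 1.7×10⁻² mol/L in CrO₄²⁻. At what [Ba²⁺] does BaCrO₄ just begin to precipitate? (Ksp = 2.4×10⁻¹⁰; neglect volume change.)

1.4×10⁻⁸ M

A salt starts to precipitate once the ion product Q reaches its Ksp.
BaCrO₄(s) ⇌ Ba²⁺(aq) + CrO₄²⁻(aq)
Ksp = [Ba²⁺][CrO₄²⁻] = [Ba²⁺](1.7×10⁻²)
[Ba²⁺] = 2.4×10⁻¹⁰ / (1.7×10⁻²) = 1.4×10⁻⁸
[Ba²⁺] = 1.4×10⁻⁸ mol/L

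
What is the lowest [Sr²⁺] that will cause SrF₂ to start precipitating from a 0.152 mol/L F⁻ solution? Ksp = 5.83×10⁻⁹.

2.52×10⁻⁷ M

The threshold for precipitation is Q = Ksp.
SrF₂(s) ⇌ Sr²⁺(aq) + 2 F⁻(aq)
Ksp = [Sr²⁺][F⁻]^2 = [Sr²⁺](0.152)^2
[Sr²⁺] = 5.83×10⁻⁹ / (0.152)^2 = 2.52×10⁻⁷
[Sr²⁺] = 2.52×10⁻⁷ mol/L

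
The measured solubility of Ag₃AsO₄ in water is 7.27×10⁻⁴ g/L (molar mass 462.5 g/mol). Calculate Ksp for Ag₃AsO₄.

s = (7.27×10⁻⁴ g L⁻¹)/(462.5 g mol⁻¹) = 1.5719×10⁻⁶ M
Ag₃AsO₄(s) ⇌ 3 Ag⁺(aq) + AsO₄³⁻(aq)
Let s be the molar solubility. Then [Ag⁺] = 3s and [AsO₄³⁻] = s.
Ksp = [Ag⁺]^3[AsO₄³⁻] = (3s)^3 · s = 27s^4
Ksp = 27 × (1.5719×10⁻⁶)^4 = 1.65×10⁻²²

Ksp = 1.65×10⁻²²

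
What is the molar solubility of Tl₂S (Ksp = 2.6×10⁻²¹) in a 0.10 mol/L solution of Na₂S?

Tl₂S(s) ⇌ 2 Tl⁺(aq) + S²⁻(aq)
With S²⁻ already at 0.10 mol/L and s small, take [S²⁻] ≈ 0.10 mol/L and [Tl⁺] = 2s.
Ksp = [Tl⁺]^2[S²⁻] = (2s)^2(0.10)
(2s)^2 = 2.6×10⁻²¹ / (0.10) = 2.6×10⁻²⁰
s = 8.1×10⁻¹¹ mol/L

8.1×10⁻¹¹ M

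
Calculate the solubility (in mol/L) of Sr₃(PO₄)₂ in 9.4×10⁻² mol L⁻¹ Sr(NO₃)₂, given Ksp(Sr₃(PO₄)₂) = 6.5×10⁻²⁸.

4.4×10⁻¹³ M

Sr₃(PO₄)₂(s) ⇌ 3 Sr²⁺(aq) + 2 PO₄³⁻(aq)
Sr²⁺ is already present at 9.4×10⁻² mol L⁻¹. If s mol/L of Sr₃(PO₄)₂ dissolves, [PO₄³⁻] = 2s while [Sr²⁺] ≈ 9.4×10⁻² mol L⁻¹.
Ksp = [Sr²⁺]^3[PO₄³⁻]^2 = (9.4×10⁻²)^3(2s)^2
(2s)^2 = 6.5×10⁻²⁸ / (9.4×10⁻²)^3 = 7.8×10⁻²⁵
s = 4.4×10⁻¹³ mol L⁻¹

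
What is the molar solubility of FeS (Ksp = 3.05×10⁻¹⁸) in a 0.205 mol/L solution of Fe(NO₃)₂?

1.49×10⁻¹⁷ M

FeS(s) ⇌ Fe²⁺(aq) + S²⁻(aq)
The solution already contains Fe²⁺ at 0.205 mol/L. Let s be the molar solubility of FeS.
[Fe²⁺] ≈ 0.205 mol/L (common ion dominates); [S²⁻] = s.
Ksp = [Fe²⁺][S²⁻] = (0.205)s
s = 3.05×10⁻¹⁸ / (0.205) = 1.49×10⁻¹⁷
s = 1.49×10⁻¹⁷ mol/L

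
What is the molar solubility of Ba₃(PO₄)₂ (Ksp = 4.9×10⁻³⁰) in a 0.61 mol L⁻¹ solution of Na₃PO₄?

7.9×10⁻¹¹ M

Ba₃(PO₄)₂(s) ⇌ 3 Ba²⁺(aq) + 2 PO₄³⁻(aq)
PO₄³⁻ is already present at 0.61 mol L⁻¹. If s mol/L of Ba₃(PO₄)₂ dissolves, [Ba²⁺] = 3s while [PO₄³⁻] ≈ 0.61 mol L⁻¹.
Ksp = [Ba²⁺]^3[PO₄³⁻]^2 = (3s)^3(0.61)^2
(3s)^3 = 4.9×10⁻³⁰ / (0.61)^2 = 1.3×10⁻²⁹
s = 7.9×10⁻¹¹ mol L⁻¹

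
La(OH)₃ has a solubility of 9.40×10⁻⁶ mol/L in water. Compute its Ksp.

La(OH)₃(s) ⇌ La³⁺(aq) + 3 OH⁻(aq)
For each mole of La(OH)₃ that dissolves per liter, [La³⁺] = s and [OH⁻] = 3s; let s denote this solubility.
Ksp = [La³⁺][OH⁻]^3 = s · (3s)^3 = 27s^4
Ksp = 27 × (9.40×10⁻⁶)^4 = 2.11×10⁻¹⁹

Ksp = 2.11×10⁻¹⁹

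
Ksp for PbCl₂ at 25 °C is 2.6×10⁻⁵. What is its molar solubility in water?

1.9×10⁻² M

PbCl₂(s) ⇌ Pb²⁺(aq) + 2 Cl⁻(aq)
If s mol/L of PbCl₂ dissolves, [Pb²⁺] = s and [Cl⁻] = 2s.
Ksp = [Pb²⁺][Cl⁻]^2 = s · (2s)^2 = 4s^3
4s^3 = 2.6×10⁻⁵  ⇒  s^3 = 6.5×10⁻⁶
s = 1.9×10⁻² mol L⁻¹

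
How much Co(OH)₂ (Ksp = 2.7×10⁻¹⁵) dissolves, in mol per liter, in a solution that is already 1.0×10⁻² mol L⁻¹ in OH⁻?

2.7×10⁻¹¹ M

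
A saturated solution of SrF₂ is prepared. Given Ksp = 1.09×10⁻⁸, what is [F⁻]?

2.79×10⁻³ M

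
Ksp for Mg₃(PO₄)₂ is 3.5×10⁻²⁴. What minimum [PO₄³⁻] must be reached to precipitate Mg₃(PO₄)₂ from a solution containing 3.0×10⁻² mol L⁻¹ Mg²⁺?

3.6×10⁻¹⁰ M

A salt starts to precipitate once the ion product Q reaches its Ksp.
Mg₃(PO₄)₂(s) ⇌ 3 Mg²⁺(aq) + 2 PO₄³⁻(aq)
Ksp = [Mg²⁺]^3[PO₄³⁻]^2 = [PO₄³⁻]^2(3.0×10⁻²)^3
[PO₄³⁻]^2 = 3.5×10⁻²⁴ / (3.0×10⁻²)^3 = 1.3×10⁻¹⁹
[PO₄³⁻] = 3.6×10⁻¹⁰ mol L⁻¹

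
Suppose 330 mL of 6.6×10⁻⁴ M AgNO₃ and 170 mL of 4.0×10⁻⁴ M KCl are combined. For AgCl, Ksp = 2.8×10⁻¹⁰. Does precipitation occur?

Yes

The combined volume is 500 mL.
[Ag⁺] = (6.6×10⁻⁴)(330)/500 = 4.4×10⁻⁴ M
[Cl⁻] = (4.0×10⁻⁴)(170)/500 = 1.4×10⁻⁴ M
Q = [Ag⁺][Cl⁻] = 5.9×10⁻⁸
Since Q (5.9×10⁻⁸) exceeds Ksp (2.8×10⁻¹⁰), AgCl will precipitate.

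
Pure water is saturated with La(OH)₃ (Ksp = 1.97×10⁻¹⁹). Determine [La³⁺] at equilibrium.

9.24×10⁻⁶ M

La(OH)₃(s) ⇌ La³⁺(aq) + 3 OH⁻(aq)
Let s be the molar solubility. Then [La³⁺] = s and [OH⁻] = 3s.
Ksp = [La³⁺][OH⁻]^3 = s · (3s)^3 = 27s^4 = 1.97×10⁻¹⁹
s = 9.24×10⁻⁶ mol L⁻¹
[La³⁺] = s = 9.24×10⁻⁶ mol L⁻¹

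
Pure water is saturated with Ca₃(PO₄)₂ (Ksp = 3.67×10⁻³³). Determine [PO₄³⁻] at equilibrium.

Ca₃(PO₄)₂(s) ⇌ 3 Ca²⁺(aq) + 2 PO₄³⁻(aq)
Let s be the molar solubility. Then [Ca²⁺] = 3s and [PO₄³⁻] = 2s.
Ksp = [Ca²⁺]^3[PO₄³⁻]^2 = (3s)^3 · (2s)^2 = 108s^5 = 3.67×10⁻³³
s = 1.28×10⁻⁷ mol L⁻¹
[PO₄³⁻] = 2s = 2.55×10⁻⁷ mol L⁻¹

2.55×10⁻⁷ M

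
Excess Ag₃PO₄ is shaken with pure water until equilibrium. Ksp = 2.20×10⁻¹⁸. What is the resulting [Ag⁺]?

Ag₃PO₄(s) ⇌ 3 Ag⁺(aq) + PO₄³⁻(aq)
If s mol/L of Ag₃PO₄ dissolves, [Ag⁺] = 3s and [PO₄³⁻] = s.
Ksp = [Ag⁺]^3[PO₄³⁻] = (3s)^3 · s = 27s^4 = 2.20×10⁻¹⁸
s = 1.69×10⁻⁵ M
[Ag⁺] = 3s = 5.07×10⁻⁵ M

5.07×10⁻⁵ M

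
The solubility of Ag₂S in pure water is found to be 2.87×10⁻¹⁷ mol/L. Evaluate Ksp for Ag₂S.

Ksp = 9.46×10⁻⁵⁰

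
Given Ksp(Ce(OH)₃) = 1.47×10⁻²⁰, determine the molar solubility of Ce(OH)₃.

Ce(OH)₃(s) ⇌ Ce³⁺(aq) + 3 OH⁻(aq)
With molar solubility s: [Ce³⁺] = s, [OH⁻] = 3s.
Ksp = [Ce³⁺][OH⁻]^3 = s · (3s)^3 = 27s^4
27s^4 = 1.47×10⁻²⁰  ⇒  s^4 = 5.44×10⁻²²
s = 4.83×10⁻⁶ mol L⁻¹

4.83×10⁻⁶ M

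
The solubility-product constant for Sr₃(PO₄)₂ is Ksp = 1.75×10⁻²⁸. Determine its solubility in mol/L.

1.10×10⁻⁶ M

Sr₃(PO₄)₂(s) ⇌ 3 Sr²⁺(aq) + 2 PO₄³⁻(aq)
Let s be the molar solubility. Then [Sr²⁺] = 3s and [PO₄³⁻] = 2s.
Ksp = [Sr²⁺]^3[PO₄³⁻]^2 = (3s)^3 · (2s)^2 = 108s^5
108s^5 = 1.75×10⁻²⁸  ⇒  s^5 = 1.62×10⁻³⁰
s = 1.10×10⁻⁶ mol L⁻¹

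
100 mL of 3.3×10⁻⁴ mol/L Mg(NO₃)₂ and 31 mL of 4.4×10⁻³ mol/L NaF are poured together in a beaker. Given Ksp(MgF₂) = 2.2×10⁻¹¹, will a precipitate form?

Yes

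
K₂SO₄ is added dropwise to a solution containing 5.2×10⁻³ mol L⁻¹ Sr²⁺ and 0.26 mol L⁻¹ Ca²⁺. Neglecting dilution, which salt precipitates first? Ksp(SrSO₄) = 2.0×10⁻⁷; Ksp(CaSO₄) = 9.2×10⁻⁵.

Precipitation begins when Q = Ksp.
For SrSO₄: [SO₄²⁻] = (Ksp/[Sr²⁺]) = 3.8×10⁻⁵ mol L⁻¹
For CaSO₄: [SO₄²⁻] = (Ksp/[Ca²⁺]) = 3.5×10⁻⁴ mol L⁻¹
The smaller threshold [SO₄²⁻] is reached first, so SrSO₄ precipitates first.

SrSO₄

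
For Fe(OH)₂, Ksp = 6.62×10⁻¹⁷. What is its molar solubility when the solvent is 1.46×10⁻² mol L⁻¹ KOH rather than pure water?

3.11×10⁻¹³ M

Fe(OH)₂(s) ⇌ Fe²⁺(aq) + 2 OH⁻(aq)
Let s be the solubility of Fe(OH)₂ here. The common ion gives [OH⁻] ≈ 1.46×10⁻² mol L⁻¹, and [Fe²⁺] = s.
Ksp = [Fe²⁺][OH⁻]^2 = s(1.46×10⁻²)^2
s = 6.62×10⁻¹⁷ / (1.46×10⁻²)^2 = 3.11×10⁻¹³
s = 3.11×10⁻¹³ mol L⁻¹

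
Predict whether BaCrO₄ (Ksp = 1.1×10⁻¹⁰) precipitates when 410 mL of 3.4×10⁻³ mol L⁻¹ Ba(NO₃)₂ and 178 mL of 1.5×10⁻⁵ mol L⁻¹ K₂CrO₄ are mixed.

The combined volume is 588 mL.
[Ba²⁺] = (3.4×10⁻³)(410)/588 = 2.4×10⁻³ mol L⁻¹
[CrO₄²⁻] = (1.5×10⁻⁵)(178)/588 = 4.5×10⁻⁶ mol L⁻¹
Q = [Ba²⁺][CrO₄²⁻] = 1.1×10⁻⁸
Because Q > Ksp (1.1×10⁻⁸ vs 1.1×10⁻¹⁰), a precipitate of BaCrO₄ forms.

Yes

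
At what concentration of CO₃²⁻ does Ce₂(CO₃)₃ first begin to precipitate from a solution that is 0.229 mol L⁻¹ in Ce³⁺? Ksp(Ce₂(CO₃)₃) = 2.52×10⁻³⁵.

7.83×10⁻¹² M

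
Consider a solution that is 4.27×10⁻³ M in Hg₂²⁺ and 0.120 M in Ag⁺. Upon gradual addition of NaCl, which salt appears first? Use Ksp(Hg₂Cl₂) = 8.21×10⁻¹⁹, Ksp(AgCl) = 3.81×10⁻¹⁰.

AgCl

The threshold for precipitation is Q = Ksp.
For Hg₂Cl₂: [Cl⁻] = (Ksp/[Hg₂²⁺])^(1/2) = 1.39×10⁻⁸ M
For AgCl: [Cl⁻] = (Ksp/[Ag⁺]) = 3.18×10⁻⁹ M
AgCl requires the lower [Cl⁻], so it precipitates first.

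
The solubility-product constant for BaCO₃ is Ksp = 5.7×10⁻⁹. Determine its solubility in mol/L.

7.5×10⁻⁵ M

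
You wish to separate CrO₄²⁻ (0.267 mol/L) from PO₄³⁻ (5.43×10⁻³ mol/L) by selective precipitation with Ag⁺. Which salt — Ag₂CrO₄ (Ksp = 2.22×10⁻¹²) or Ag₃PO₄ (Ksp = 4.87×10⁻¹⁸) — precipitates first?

Precipitation of each salt begins when its ion product equals Ksp.
For Ag₂CrO₄: [Ag⁺] = (Ksp/[CrO₄²⁻])^(1/2) = 2.88×10⁻⁶ mol/L
For Ag₃PO₄: [Ag⁺] = (Ksp/[PO₄³⁻])^(1/3) = 9.64×10⁻⁶ mol/L
Ag₂CrO₄ requires the lower [Ag⁺], so it precipitates first.

Ag₂CrO₄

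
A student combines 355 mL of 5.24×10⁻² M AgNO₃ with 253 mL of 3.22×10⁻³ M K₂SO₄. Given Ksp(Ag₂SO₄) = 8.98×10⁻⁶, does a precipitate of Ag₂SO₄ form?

After mixing, V = 355 mL + 253 mL = 608 mL.
[Ag⁺] = (5.24×10⁻²)(355)/608 = 3.06×10⁻² M
[SO₄²⁻] = (3.22×10⁻³)(253)/608 = 1.34×10⁻³ M
Q = [Ag⁺]^2[SO₄²⁻] = 1.25×10⁻⁶
Q = 1.25×10⁻⁶ < Ksp = 8.98×10⁻⁶, so the solution is unsaturated and no precipitate forms.

No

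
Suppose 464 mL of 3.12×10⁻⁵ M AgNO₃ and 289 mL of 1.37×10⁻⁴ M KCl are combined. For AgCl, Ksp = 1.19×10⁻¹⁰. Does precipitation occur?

Yes

The combined volume is 753 mL.
[Ag⁺] = (3.12×10⁻⁵)(464)/753 = 1.92×10⁻⁵ M
[Cl⁻] = (1.37×10⁻⁴)(289)/753 = 5.26×10⁻⁵ M
Q = [Ag⁺][Cl⁻] = 1.01×10⁻⁹
Q = 1.01×10⁻⁹ > Ksp = 1.19×10⁻¹⁰, so the solution is supersaturated and AgCl precipitates.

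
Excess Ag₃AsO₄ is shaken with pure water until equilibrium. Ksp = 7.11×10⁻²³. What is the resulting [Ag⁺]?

Ag₃AsO₄(s) ⇌ 3 Ag⁺(aq) + AsO₄³⁻(aq)
If s mol/L of Ag₃AsO₄ dissolves, [Ag⁺] = 3s and [AsO₄³⁻] = s.
Ksp = [Ag⁺]^3[AsO₄³⁻] = (3s)^3 · s = 27s^4 = 7.11×10⁻²³
s = 1.27×10⁻⁶ M
[Ag⁺] = 3s = 3.82×10⁻⁶ M

3.82×10⁻⁶ M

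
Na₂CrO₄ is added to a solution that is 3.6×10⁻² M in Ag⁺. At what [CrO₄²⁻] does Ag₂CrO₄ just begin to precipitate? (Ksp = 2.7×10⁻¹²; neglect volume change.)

Precipitation begins when Q = Ksp.
Ag₂CrO₄(s) ⇌ 2 Ag⁺(aq) + CrO₄²⁻(aq)
Ksp = [Ag⁺]^2[CrO₄²⁻] = [CrO₄²⁻](3.6×10⁻²)^2
[CrO₄²⁻] = 2.7×10⁻¹² / (3.6×10⁻²)^2 = 2.1×10⁻⁹
[CrO₄²⁻] = 2.1×10⁻⁹ M

2.1×10⁻⁹ M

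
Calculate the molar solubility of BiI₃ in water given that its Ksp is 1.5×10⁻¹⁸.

1.5×10⁻⁵ M

BiI₃(s) ⇌ Bi³⁺(aq) + 3 I⁻(aq)
If s mol/L of BiI₃ dissolves, [Bi³⁺] = s and [I⁻] = 3s.
Ksp = [Bi³⁺][I⁻]^3 = s · (3s)^3 = 27s^4
27s^4 = 1.5×10⁻¹⁸  ⇒  s^4 = 5.6×10⁻²⁰
s = 1.5×10⁻⁵ mol/L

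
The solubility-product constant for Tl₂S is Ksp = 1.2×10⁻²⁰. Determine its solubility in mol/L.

1.4×10⁻⁷ M

Tl₂S(s) ⇌ 2 Tl⁺(aq) + S²⁻(aq)
With molar solubility s: [Tl⁺] = 2s, [S²⁻] = s.
Ksp = [Tl⁺]^2[S²⁻] = (2s)^2 · s = 4s^3
4s^3 = 1.2×10⁻²⁰  ⇒  s^3 = 3.0×10⁻²¹
Taking the 3rd root, s = 1.4×10⁻⁷ mol/L.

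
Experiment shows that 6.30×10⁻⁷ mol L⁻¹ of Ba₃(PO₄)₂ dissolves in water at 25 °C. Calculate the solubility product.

Ksp = 1.07×10⁻²⁹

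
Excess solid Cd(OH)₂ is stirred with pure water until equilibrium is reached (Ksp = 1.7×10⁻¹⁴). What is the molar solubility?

1.6×10⁻⁵ M

Cd(OH)₂(s) ⇌ Cd²⁺(aq) + 2 OH⁻(aq)
Call the molar solubility s, so that [Cd²⁺] = s and [OH⁻] = 2s.
Ksp = [Cd²⁺][OH⁻]^2 = s · (2s)^2 = 4s^3
4s^3 = 1.7×10⁻¹⁴  ⇒  s^3 = 4.3×10⁻¹⁵
s = 1.6×10⁻⁵ M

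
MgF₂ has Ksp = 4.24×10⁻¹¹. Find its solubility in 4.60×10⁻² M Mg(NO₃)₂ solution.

MgF₂(s) ⇌ Mg²⁺(aq) + 2 F⁻(aq)
Let s be the solubility of MgF₂ here. The common ion gives [Mg²⁺] ≈ 4.60×10⁻² M, and [F⁻] = 2s.
Ksp = [Mg²⁺][F⁻]^2 = (4.60×10⁻²)(2s)^2
(2s)^2 = 4.24×10⁻¹¹ / (4.60×10⁻²) = 9.22×10⁻¹⁰
s = 1.52×10⁻⁵ M

1.52×10⁻⁵ M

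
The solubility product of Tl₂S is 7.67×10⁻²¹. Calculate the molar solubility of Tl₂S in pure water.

1.24×10⁻⁷ M

Tl₂S(s) ⇌ 2 Tl⁺(aq) + S²⁻(aq)
Let s be the molar solubility. Then [Tl⁺] = 2s and [S²⁻] = s.
Ksp = [Tl⁺]^2[S²⁻] = (2s)^2 · s = 4s^3
4s^3 = 7.67×10⁻²¹  ⇒  s^3 = 1.92×10⁻²¹
s = (1.92×10⁻²¹)^(1/3) = 1.24×10⁻⁷ M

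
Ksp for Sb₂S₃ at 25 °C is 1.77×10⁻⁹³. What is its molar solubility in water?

1.10×10⁻¹⁹ M

Sb₂S₃(s) ⇌ 2 Sb³⁺(aq) + 3 S²⁻(aq)
Call the molar solubility s, so that [Sb³⁺] = 2s and [S²⁻] = 3s.
Ksp = [Sb³⁺]^2[S²⁻]^3 = (2s)^2 · (3s)^3 = 108s^5
108s^5 = 1.77×10⁻⁹³  ⇒  s^5 = 1.64×10⁻⁹⁵
Taking the 5th root, s = 1.10×10⁻¹⁹ mol L⁻¹.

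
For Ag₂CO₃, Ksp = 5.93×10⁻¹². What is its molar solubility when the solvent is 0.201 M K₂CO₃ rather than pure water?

2.72×10⁻⁶ M

Ag₂CO₃(s) ⇌ 2 Ag⁺(aq) + CO₃²⁻(aq)
CO₃²⁻ is already present at 0.201 M. If s mol/L of Ag₂CO₃ dissolves, [Ag⁺] = 2s while [CO₃²⁻] ≈ 0.201 M.
Ksp = [Ag⁺]^2[CO₃²⁻] = (2s)^2(0.201)
(2s)^2 = 5.93×10⁻¹² / (0.201) = 2.95×10⁻¹¹
s = 2.72×10⁻⁶ M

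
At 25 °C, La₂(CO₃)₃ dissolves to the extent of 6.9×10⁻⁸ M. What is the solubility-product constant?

Ksp = 1.7×10⁻³⁴

La₂(CO₃)₃(s) ⇌ 2 La³⁺(aq) + 3 CO₃²⁻(aq)
For each mole of La₂(CO₃)₃ that dissolves per liter, [La³⁺] = 2s and [CO₃²⁻] = 3s; let s denote this solubility.
Ksp = [La³⁺]^2[CO₃²⁻]^3 = (2s)^2 · (3s)^3 = 108s^5
Ksp = 108 × (6.9×10⁻⁸)^5 = 1.7×10⁻³⁴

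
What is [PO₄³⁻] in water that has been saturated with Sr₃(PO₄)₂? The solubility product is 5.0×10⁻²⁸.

Sr₃(PO₄)₂(s) ⇌ 3 Sr²⁺(aq) + 2 PO₄³⁻(aq)
Call the molar solubility s, so that [Sr²⁺] = 3s and [PO₄³⁻] = 2s.
Ksp = [Sr²⁺]^3[PO₄³⁻]^2 = (3s)^3 · (2s)^2 = 108s^5 = 5.0×10⁻²⁸
s = 1.4×10⁻⁶ M
[PO₄³⁻] = 2s = 2.7×10⁻⁶ M

2.7×10⁻⁶ M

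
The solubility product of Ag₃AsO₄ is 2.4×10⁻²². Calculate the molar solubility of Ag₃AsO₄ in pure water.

1.7×10⁻⁶ M

Ag₃AsO₄(s) ⇌ 3 Ag⁺(aq) + AsO₄³⁻(aq)
For each mole of Ag₃AsO₄ that dissolves per liter, [Ag⁺] = 3s and [AsO₄³⁻] = s; let s denote this solubility.
Ksp = [Ag⁺]^3[AsO₄³⁻] = (3s)^3 · s = 27s^4
27s^4 = 2.4×10⁻²²  ⇒  s^4 = 8.9×10⁻²⁴
s = (8.9×10⁻²⁴)^(1/4) = 1.7×10⁻⁶ mol L⁻¹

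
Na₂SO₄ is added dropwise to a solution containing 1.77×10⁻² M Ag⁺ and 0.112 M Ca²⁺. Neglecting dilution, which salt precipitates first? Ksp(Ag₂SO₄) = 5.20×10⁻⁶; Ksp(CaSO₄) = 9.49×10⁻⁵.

CaSO₄

The threshold for precipitation is Q = Ksp.
For Ag₂SO₄: [SO₄²⁻] = (Ksp/[Ag⁺]^2) = 1.66×10⁻² M
For CaSO₄: [SO₄²⁻] = (Ksp/[Ca²⁺]) = 8.47×10⁻⁴ M
CaSO₄ requires the lower [SO₄²⁻], so it precipitates first.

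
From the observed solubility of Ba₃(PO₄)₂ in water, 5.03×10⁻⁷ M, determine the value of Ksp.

Ksp = 3.48×10⁻³⁰

Ba₃(PO₄)₂(s) ⇌ 3 Ba²⁺(aq) + 2 PO₄³⁻(aq)
If s mol/L of Ba₃(PO₄)₂ dissolves, [Ba²⁺] = 3s and [PO₄³⁻] = 2s.
Ksp = [Ba²⁺]^3[PO₄³⁻]^2 = (3s)^3 · (2s)^2 = 108s^5
Ksp = 108 × (5.03×10⁻⁷)^5 = 3.48×10⁻³⁰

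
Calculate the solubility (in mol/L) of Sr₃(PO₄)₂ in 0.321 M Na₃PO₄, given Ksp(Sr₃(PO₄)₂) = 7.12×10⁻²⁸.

6.35×10⁻¹⁰ M

Sr₃(PO₄)₂(s) ⇌ 3 Sr²⁺(aq) + 2 PO₄³⁻(aq)
With PO₄³⁻ already at 0.321 M and s small, take [PO₄³⁻] ≈ 0.321 M and [Sr²⁺] = 3s.
Ksp = [Sr²⁺]^3[PO₄³⁻]^2 = (3s)^3(0.321)^2
(3s)^3 = 7.12×10⁻²⁸ / (0.321)^2 = 6.91×10⁻²⁷
s = 6.35×10⁻¹⁰ M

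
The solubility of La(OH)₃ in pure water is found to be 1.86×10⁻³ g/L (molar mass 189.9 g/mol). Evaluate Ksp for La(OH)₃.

Molar solubility s = (1.86×10⁻³ g/L) / (189.9 g/mol) = 9.7946×10⁻⁶ mol/L
La(OH)₃(s) ⇌ La³⁺(aq) + 3 OH⁻(aq)
With molar solubility s: [La³⁺] = s, [OH⁻] = 3s.
Ksp = [La³⁺][OH⁻]^3 = s · (3s)^3 = 27s^4
Ksp = 27 × (9.7946×10⁻⁶)^4 = 2.48×10⁻¹⁹

Ksp = 2.48×10⁻¹⁹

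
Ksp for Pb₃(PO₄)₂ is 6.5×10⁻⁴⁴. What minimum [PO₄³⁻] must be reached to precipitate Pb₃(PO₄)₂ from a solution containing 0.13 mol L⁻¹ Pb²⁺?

5.4×10⁻²¹ M

Each salt precipitates once Q = Ksp for that salt.
Pb₃(PO₄)₂(s) ⇌ 3 Pb²⁺(aq) + 2 PO₄³⁻(aq)
Ksp = [Pb²⁺]^3[PO₄³⁻]^2 = [PO₄³⁻]^2(0.13)^3
[PO₄³⁻]^2 = 6.5×10⁻⁴⁴ / (0.13)^3 = 3.0×10⁻⁴¹
[PO₄³⁻] = 5.4×10⁻²¹ mol L⁻¹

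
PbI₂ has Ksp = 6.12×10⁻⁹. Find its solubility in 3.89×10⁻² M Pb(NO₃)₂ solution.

PbI₂(s) ⇌ Pb²⁺(aq) + 2 I⁻(aq)
With Pb²⁺ already at 3.89×10⁻² M and s small, take [Pb²⁺] ≈ 3.89×10⁻² M and [I⁻] = 2s.
Ksp = [Pb²⁺][I⁻]^2 = (3.89×10⁻²)(2s)^2
(2s)^2 = 6.12×10⁻⁹ / (3.89×10⁻²) = 1.57×10⁻⁷
s = 1.98×10⁻⁴ M

1.98×10⁻⁴ M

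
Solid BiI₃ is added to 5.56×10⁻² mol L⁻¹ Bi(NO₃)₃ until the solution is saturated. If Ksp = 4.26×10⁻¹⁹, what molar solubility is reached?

BiI₃(s) ⇌ Bi³⁺(aq) + 3 I⁻(aq)
Let s be the solubility of BiI₃ here. The common ion gives [Bi³⁺] ≈ 5.56×10⁻² mol L⁻¹, and [I⁻] = 3s.
Ksp = [Bi³⁺][I⁻]^3 = (5.56×10⁻²)(3s)^3
(3s)^3 = 4.26×10⁻¹⁹ / (5.56×10⁻²) = 7.66×10⁻¹⁸
s = 6.57×10⁻⁷ mol L⁻¹

6.57×10⁻⁷ M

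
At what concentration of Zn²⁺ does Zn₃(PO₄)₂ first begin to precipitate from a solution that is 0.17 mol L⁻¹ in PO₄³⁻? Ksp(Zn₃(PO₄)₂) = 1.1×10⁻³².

Precipitation begins when Q = Ksp.
Zn₃(PO₄)₂(s) ⇌ 3 Zn²⁺(aq) + 2 PO₄³⁻(aq)
Ksp = [Zn²⁺]^3[PO₄³⁻]^2 = [Zn²⁺]^3(0.17)^2
[Zn²⁺]^3 = 1.1×10⁻³² / (0.17)^2 = 3.8×10⁻³¹
[Zn²⁺] = 7.2×10⁻¹¹ mol L⁻¹

7.2×10⁻¹¹ M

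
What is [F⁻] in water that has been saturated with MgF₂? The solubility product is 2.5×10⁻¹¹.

MgF₂(s) ⇌ Mg²⁺(aq) + 2 F⁻(aq)
With molar solubility s: [Mg²⁺] = s, [F⁻] = 2s.
Ksp = [Mg²⁺][F⁻]^2 = s · (2s)^2 = 4s^3 = 2.5×10⁻¹¹
s = 1.8×10⁻⁴ M
[F⁻] = 2s = 3.7×10⁻⁴ M

3.7×10⁻⁴ M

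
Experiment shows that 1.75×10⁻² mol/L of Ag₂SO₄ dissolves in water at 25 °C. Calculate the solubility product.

Ksp = 2.14×10⁻⁵

Ag₂SO₄(s) ⇌ 2 Ag⁺(aq) + SO₄²⁻(aq)
Call the molar solubility s, so that [Ag⁺] = 2s and [SO₄²⁻] = s.
Ksp = [Ag⁺]^2[SO₄²⁻] = (2s)^2 · s = 4s^3
Ksp = 4 × (1.75×10⁻²)^3 = 2.14×10⁻⁵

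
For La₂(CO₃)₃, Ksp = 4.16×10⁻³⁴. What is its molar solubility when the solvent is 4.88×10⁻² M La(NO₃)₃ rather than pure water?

1.86×10⁻¹¹ M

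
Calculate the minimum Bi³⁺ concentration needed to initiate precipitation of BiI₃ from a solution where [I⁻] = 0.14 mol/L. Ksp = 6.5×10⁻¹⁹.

Precipitation begins when Q = Ksp.
BiI₃(s) ⇌ Bi³⁺(aq) + 3 I⁻(aq)
Ksp = [Bi³⁺][I⁻]^3 = [Bi³⁺](0.14)^3
[Bi³⁺] = 6.5×10⁻¹⁹ / (0.14)^3 = 2.4×10⁻¹⁶
[Bi³⁺] = 2.4×10⁻¹⁶ mol/L

2.4×10⁻¹⁶ M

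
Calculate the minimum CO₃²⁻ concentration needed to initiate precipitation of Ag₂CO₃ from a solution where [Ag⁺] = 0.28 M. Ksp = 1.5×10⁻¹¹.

1.9×10⁻¹⁰ M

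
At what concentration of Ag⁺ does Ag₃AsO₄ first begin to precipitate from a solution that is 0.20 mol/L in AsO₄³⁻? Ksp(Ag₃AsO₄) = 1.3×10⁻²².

A salt starts to precipitate once the ion product Q reaches its Ksp.
Ag₃AsO₄(s) ⇌ 3 Ag⁺(aq) + AsO₄³⁻(aq)
Ksp = [Ag⁺]^3[AsO₄³⁻] = [Ag⁺]^3(0.20)
[Ag⁺]^3 = 1.3×10⁻²² / (0.20) = 6.5×10⁻²²
[Ag⁺] = 8.7×10⁻⁸ mol/L

8.7×10⁻⁸ M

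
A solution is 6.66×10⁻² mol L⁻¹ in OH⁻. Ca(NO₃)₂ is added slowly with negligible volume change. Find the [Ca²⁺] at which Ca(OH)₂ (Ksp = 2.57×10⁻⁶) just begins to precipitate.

5.79×10⁻⁴ M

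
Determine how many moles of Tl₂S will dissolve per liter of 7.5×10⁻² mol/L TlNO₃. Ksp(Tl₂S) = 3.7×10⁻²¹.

6.6×10⁻¹⁹ M

Tl₂S(s) ⇌ 2 Tl⁺(aq) + S²⁻(aq)
The solution already contains Tl⁺ at 7.5×10⁻² mol/L. Let s be the molar solubility of Tl₂S.
[Tl⁺] ≈ 7.5×10⁻² mol/L (common ion dominates); [S²⁻] = s.
Ksp = [Tl⁺]^2[S²⁻] = (7.5×10⁻²)^2s
s = 3.7×10⁻²¹ / (7.5×10⁻²)^2 = 6.6×10⁻¹⁹
s = 6.6×10⁻¹⁹ mol/L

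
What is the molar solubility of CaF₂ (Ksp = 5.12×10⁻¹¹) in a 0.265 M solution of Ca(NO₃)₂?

CaF₂(s) ⇌ Ca²⁺(aq) + 2 F⁻(aq)
Let s be the solubility of CaF₂ here. The common ion gives [Ca²⁺] ≈ 0.265 M, and [F⁻] = 2s.
Ksp = [Ca²⁺][F⁻]^2 = (0.265)(2s)^2
(2s)^2 = 5.12×10⁻¹¹ / (0.265) = 1.93×10⁻¹⁰
s = 6.95×10⁻⁶ M

6.95×10⁻⁶ M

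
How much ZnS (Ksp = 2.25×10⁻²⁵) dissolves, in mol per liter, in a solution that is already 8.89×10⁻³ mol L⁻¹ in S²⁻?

2.53×10⁻²³ M

ZnS(s) ⇌ Zn²⁺(aq) + S²⁻(aq)
Let s be the solubility of ZnS here. The common ion gives [S²⁻] ≈ 8.89×10⁻³ mol L⁻¹, and [Zn²⁺] = s.
Ksp = [Zn²⁺][S²⁻] = s(8.89×10⁻³)
s = 2.25×10⁻²⁵ / (8.89×10⁻³) = 2.53×10⁻²³
s = 2.53×10⁻²³ mol L⁻¹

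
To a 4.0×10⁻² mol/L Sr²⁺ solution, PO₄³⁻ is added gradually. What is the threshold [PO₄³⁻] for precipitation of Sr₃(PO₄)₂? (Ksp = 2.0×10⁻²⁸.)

1.8×10⁻¹² M

The threshold for precipitation is Q = Ksp.
Sr₃(PO₄)₂(s) ⇌ 3 Sr²⁺(aq) + 2 PO₄³⁻(aq)
Ksp = [Sr²⁺]^3[PO₄³⁻]^2 = [PO₄³⁻]^2(4.0×10⁻²)^3
[PO₄³⁻]^2 = 2.0×10⁻²⁸ / (4.0×10⁻²)^3 = 3.1×10⁻²⁴
[PO₄³⁻] = 1.8×10⁻¹² mol/L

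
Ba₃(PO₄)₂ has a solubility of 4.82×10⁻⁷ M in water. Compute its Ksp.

Ksp = 2.81×10⁻³⁰

Ba₃(PO₄)₂(s) ⇌ 3 Ba²⁺(aq) + 2 PO₄³⁻(aq)
With molar solubility s: [Ba²⁺] = 3s, [PO₄³⁻] = 2s.
Ksp = [Ba²⁺]^3[PO₄³⁻]^2 = (3s)^3 · (2s)^2 = 108s^5
Ksp = 108 × (4.82×10⁻⁷)^5 = 2.81×10⁻³⁰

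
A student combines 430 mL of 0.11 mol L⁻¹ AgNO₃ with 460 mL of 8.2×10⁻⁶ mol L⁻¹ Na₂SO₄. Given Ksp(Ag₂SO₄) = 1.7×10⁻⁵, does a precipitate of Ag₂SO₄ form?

The combined volume is 890 mL.
[Ag⁺] = (0.11)(430)/890 = 5.3×10⁻² mol L⁻¹
[SO₄²⁻] = (8.2×10⁻⁶)(460)/890 = 4.2×10⁻⁶ mol L⁻¹
Q = [Ag⁺]^2[SO₄²⁻] = 1.2×10⁻⁸
Since Q (1.2×10⁻⁸) is less than Ksp (1.7×10⁻⁵), no Ag₂SO₄ precipitates.

No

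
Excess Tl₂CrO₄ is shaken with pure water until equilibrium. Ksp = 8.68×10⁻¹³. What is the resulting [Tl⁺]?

1.20×10⁻⁴ M

Tl₂CrO₄(s) ⇌ 2 Tl⁺(aq) + CrO₄²⁻(aq)
Call the molar solubility s, so that [Tl⁺] = 2s and [CrO₄²⁻] = s.
Ksp = [Tl⁺]^2[CrO₄²⁻] = (2s)^2 · s = 4s^3 = 8.68×10⁻¹³
s = 6.01×10⁻⁵ M
[Tl⁺] = 2s = 1.20×10⁻⁴ M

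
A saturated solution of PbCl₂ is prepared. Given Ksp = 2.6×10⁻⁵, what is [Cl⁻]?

3.7×10⁻² M

PbCl₂(s) ⇌ Pb²⁺(aq) + 2 Cl⁻(aq)
Call the molar solubility s, so that [Pb²⁺] = s and [Cl⁻] = 2s.
Ksp = [Pb²⁺][Cl⁻]^2 = s · (2s)^2 = 4s^3 = 2.6×10⁻⁵
s = 1.9×10⁻² M
[Cl⁻] = 2s = 3.7×10⁻² M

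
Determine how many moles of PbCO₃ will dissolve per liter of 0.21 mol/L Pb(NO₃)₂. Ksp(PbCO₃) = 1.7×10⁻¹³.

PbCO₃(s) ⇌ Pb²⁺(aq) + CO₃²⁻(aq)
With Pb²⁺ already at 0.21 mol/L and s small, take [Pb²⁺] ≈ 0.21 mol/L and [CO₃²⁻] = s.
Ksp = [Pb²⁺][CO₃²⁻] = (0.21)s
s = 1.7×10⁻¹³ / (0.21) = 8.1×10⁻¹³
s = 8.1×10⁻¹³ mol/L

8.1×10⁻¹³ M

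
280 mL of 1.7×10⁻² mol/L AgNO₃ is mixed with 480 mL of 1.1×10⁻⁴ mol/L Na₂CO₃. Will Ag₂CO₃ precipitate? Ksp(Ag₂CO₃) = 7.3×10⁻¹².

Yes

The combined volume is 760 mL.
[Ag⁺] = (1.7×10⁻²)(280)/760 = 6.3×10⁻³ mol/L
[CO₃²⁻] = (1.1×10⁻⁴)(480)/760 = 6.9×10⁻⁵ mol/L
Q = [Ag⁺]^2[CO₃²⁻] = 2.7×10⁻⁹
Since Q (2.7×10⁻⁹) exceeds Ksp (7.3×10⁻¹²), Ag₂CO₃ will precipitate.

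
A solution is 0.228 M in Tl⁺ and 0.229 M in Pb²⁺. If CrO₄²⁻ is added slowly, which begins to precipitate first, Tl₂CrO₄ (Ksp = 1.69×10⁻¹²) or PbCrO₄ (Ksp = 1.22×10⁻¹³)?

PbCrO₄

Precipitation of each salt begins when its ion product equals Ksp.
For Tl₂CrO₄: [CrO₄²⁻] = (Ksp/[Tl⁺]^2) = 3.25×10⁻¹¹ M
For PbCrO₄: [CrO₄²⁻] = (Ksp/[Pb²⁺]) = 5.33×10⁻¹³ M
The smaller threshold [CrO₄²⁻] is reached first, so PbCrO₄ precipitates first.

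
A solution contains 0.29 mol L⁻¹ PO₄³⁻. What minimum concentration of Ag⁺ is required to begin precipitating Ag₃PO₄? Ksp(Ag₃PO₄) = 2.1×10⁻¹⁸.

1.9×10⁻⁶ M

A salt starts to precipitate once the ion product Q reaches its Ksp.
Ag₃PO₄(s) ⇌ 3 Ag⁺(aq) + PO₄³⁻(aq)
Ksp = [Ag⁺]^3[PO₄³⁻] = [Ag⁺]^3(0.29)
[Ag⁺]^3 = 2.1×10⁻¹⁸ / (0.29) = 7.2×10⁻¹⁸
[Ag⁺] = 1.9×10⁻⁶ mol L⁻¹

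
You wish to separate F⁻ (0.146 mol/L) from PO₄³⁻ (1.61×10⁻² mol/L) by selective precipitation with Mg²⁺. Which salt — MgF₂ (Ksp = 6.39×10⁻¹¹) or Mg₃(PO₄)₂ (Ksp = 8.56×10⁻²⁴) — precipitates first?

Precipitation of each salt begins when its ion product equals Ksp.
For MgF₂: [Mg²⁺] = (Ksp/[F⁻]^2) = 3.00×10⁻⁹ mol/L
For Mg₃(PO₄)₂: [Mg²⁺] = (Ksp/[PO₄³⁻]^2)^(1/3) = 3.21×10⁻⁷ mol/L
MgF₂ requires the lower [Mg²⁺], so it precipitates first.

MgF₂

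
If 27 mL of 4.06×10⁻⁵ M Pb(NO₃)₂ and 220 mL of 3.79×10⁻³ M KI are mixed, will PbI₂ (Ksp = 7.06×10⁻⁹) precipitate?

No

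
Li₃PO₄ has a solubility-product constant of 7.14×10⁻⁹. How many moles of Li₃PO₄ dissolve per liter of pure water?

4.03×10⁻³ M

Li₃PO₄(s) ⇌ 3 Li⁺(aq) + PO₄³⁻(aq)
For each mole of Li₃PO₄ that dissolves per liter, [Li⁺] = 3s and [PO₄³⁻] = s; let s denote this solubility.
Ksp = [Li⁺]^3[PO₄³⁻] = (3s)^3 · s = 27s^4
27s^4 = 7.14×10⁻⁹  ⇒  s^4 = 2.64×10⁻¹⁰
s = 4.03×10⁻³ mol L⁻¹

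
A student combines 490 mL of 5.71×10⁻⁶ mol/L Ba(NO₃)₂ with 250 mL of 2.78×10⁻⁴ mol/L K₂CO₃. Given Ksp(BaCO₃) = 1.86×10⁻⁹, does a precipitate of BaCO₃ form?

The combined volume is 740 mL.
[Ba²⁺] = (5.71×10⁻⁶)(490)/740 = 3.78×10⁻⁶ mol/L
[CO₃²⁻] = (2.78×10⁻⁴)(250)/740 = 9.39×10⁻⁵ mol/L
Q = [Ba²⁺][CO₃²⁻] = 3.55×10⁻¹⁰
Since Q (3.55×10⁻¹⁰) is less than Ksp (1.86×10⁻⁹), no BaCO₃ precipitates.

No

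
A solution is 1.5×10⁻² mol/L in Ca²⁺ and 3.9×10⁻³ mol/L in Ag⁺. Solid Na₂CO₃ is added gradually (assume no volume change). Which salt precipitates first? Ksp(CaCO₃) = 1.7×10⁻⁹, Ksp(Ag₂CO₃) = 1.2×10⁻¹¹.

CaCO₃

A salt starts to precipitate once the ion product Q reaches its Ksp.
For CaCO₃: [CO₃²⁻] = (Ksp/[Ca²⁺]) = 1.1×10⁻⁷ mol/L
For Ag₂CO₃: [CO₃²⁻] = (Ksp/[Ag⁺]^2) = 7.9×10⁻⁷ mol/L
Since CaCO₃ needs less CO₃²⁻ to reach saturation, it precipitates first.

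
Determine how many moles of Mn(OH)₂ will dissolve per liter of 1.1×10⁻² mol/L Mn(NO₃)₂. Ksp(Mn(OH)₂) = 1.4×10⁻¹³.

1.8×10⁻⁶ M

Mn(OH)₂(s) ⇌ Mn²⁺(aq) + 2 OH⁻(aq)
The solution already contains Mn²⁺ at 1.1×10⁻² mol/L. Let s be the molar solubility of Mn(OH)₂.
[Mn²⁺] ≈ 1.1×10⁻² mol/L (common ion dominates); [OH⁻] = 2s.
Ksp = [Mn²⁺][OH⁻]^2 = (1.1×10⁻²)(2s)^2
(2s)^2 = 1.4×10⁻¹³ / (1.1×10⁻²) = 1.3×10⁻¹¹
s = 1.8×10⁻⁶ mol/L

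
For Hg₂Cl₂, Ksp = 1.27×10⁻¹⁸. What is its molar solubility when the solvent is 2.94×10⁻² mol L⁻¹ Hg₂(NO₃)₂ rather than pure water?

Hg₂Cl₂(s) ⇌ Hg₂²⁺(aq) + 2 Cl⁻(aq)
Hg₂²⁺ is already present at 2.94×10⁻² mol L⁻¹. If s mol/L of Hg₂Cl₂ dissolves, [Cl⁻] = 2s while [Hg₂²⁺] ≈ 2.94×10⁻² mol L⁻¹.
Ksp = [Hg₂²⁺][Cl⁻]^2 = (2.94×10⁻²)(2s)^2
(2s)^2 = 1.27×10⁻¹⁸ / (2.94×10⁻²) = 4.32×10⁻¹⁷
s = 3.29×10⁻⁹ mol L⁻¹

3.29×10⁻⁹ M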